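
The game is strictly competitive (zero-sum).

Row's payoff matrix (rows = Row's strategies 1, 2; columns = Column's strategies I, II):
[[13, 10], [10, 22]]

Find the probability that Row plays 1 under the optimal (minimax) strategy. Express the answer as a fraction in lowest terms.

Row minima are 10 and 10, so Row's maximin is 10; column maxima are 13 and 22, so Column's minimax is 13. These differ, so the equilibrium is in mixed strategies.
Let Row play 1 with probability p. Column is indifferent when 13p + 10(1−p) = 10p + 22(1−p), giving p = 4/5.

4/5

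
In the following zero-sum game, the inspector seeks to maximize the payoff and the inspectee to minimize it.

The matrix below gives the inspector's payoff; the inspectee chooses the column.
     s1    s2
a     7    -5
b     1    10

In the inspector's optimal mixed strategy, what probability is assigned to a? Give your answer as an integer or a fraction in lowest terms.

Row minima are -5 and 1, so the inspector's maximin is 1; column maxima are 7 and 10, so the inspectee's minimax is 7. These differ, so the equilibrium is in mixed strategies.
Let the inspector play a with probability p. The inspectee is indifferent when 7p + (1−p) = −5p + 10(1−p), giving p = 3/7.

3/7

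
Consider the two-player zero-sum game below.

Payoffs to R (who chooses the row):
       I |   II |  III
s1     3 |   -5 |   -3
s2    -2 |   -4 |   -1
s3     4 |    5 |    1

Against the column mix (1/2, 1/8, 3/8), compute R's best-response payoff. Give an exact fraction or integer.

s1: (3)·(1/2) + (-5)·(1/8) + (-3)·(3/8) = -1/4.
s2: (-2)·(1/2) + (-4)·(1/8) + (-1)·(3/8) = -15/8.
s3: (4)·(1/2) + (5)·(1/8) + (1)·(3/8) = 3.
The best pure response is s3 with expected payoff 3.

3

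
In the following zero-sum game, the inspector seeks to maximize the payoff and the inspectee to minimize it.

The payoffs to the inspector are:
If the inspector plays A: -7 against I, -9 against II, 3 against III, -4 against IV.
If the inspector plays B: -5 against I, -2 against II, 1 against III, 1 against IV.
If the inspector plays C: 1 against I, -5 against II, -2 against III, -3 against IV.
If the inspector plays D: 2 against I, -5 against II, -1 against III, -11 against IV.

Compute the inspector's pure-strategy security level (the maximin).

-5

The worst-case payoff for each row is A: -9, B: -5, C: -5, D: -11.
The best of these is -5.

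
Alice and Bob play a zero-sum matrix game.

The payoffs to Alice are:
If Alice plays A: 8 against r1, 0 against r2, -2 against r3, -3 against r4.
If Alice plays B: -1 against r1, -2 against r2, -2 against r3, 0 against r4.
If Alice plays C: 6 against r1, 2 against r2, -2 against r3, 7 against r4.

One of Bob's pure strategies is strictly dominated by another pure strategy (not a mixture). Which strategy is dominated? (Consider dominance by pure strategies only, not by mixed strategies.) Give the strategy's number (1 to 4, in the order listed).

Bob prefers columns that give Alice less. Compare r1 with r2: 0 < 8, -2 < -1, 2 < 6.
So r2 strictly dominates r1 for Bob; r1 is strictly dominated.

1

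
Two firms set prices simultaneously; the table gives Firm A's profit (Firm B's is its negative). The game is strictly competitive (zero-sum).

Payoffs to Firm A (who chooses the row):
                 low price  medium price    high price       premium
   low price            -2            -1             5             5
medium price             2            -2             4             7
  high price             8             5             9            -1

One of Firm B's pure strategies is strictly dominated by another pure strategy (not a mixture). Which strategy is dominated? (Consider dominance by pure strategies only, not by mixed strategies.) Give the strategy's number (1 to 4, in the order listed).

Firm B prefers columns that give Firm A less. Compare high price with low price: -2 < 5, 2 < 4, 8 < 9.
So low price strictly dominates high price for Firm B; high price is strictly dominated.

3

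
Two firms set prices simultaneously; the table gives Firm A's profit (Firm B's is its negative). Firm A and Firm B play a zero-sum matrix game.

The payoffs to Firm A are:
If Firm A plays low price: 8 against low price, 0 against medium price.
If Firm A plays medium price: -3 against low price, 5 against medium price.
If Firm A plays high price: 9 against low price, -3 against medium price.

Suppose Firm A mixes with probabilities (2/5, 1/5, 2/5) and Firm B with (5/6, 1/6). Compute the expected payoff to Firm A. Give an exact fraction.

Against (5/6, 1/6), each row's expected payoff is low price: 20/3; medium price: -5/3; high price: 7.
Taking the (2/5, 1/5, 2/5)-weighted average: (2/5)·(20/3) + (1/5)·(-5/3) + (2/5)·(7) = 77/15.

77/15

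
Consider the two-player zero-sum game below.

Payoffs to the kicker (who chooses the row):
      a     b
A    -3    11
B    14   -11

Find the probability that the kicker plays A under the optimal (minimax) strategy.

25/39

Row minima are -3 and -11, so the kicker's maximin is -3; column maxima are 14 and 11, so the goalkeeper's minimax is 11. These differ, so the equilibrium is in mixed strategies.
Let the kicker play A with probability p. The goalkeeper is indifferent when −3p + 14(1−p) = 11p − 11(1−p), giving p = 25/39.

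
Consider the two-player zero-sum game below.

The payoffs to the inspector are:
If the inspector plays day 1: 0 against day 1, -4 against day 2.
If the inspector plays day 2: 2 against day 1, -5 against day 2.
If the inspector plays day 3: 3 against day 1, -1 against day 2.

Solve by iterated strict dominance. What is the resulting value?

-1

Column day 1 is strictly dominated by day 2 for the inspectee (-4<0, -5<2, -1<3); eliminate day 1.
Row day 2 is strictly dominated by row day 1 (-4>-5); eliminate day 2.
Row day 1 is strictly dominated by row day 3 (-1>-4); eliminate day 1.
Only (day 3, day 2) remains, with payoff -1.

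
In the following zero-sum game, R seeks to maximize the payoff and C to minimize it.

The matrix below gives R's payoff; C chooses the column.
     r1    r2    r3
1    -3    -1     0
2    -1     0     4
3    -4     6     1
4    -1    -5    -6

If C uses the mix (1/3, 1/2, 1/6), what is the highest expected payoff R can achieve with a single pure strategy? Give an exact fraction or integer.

1: (-3)·(1/3) + (-1)·(1/2) + (0)·(1/6) = -3/2.
2: (-1)·(1/3) + (0)·(1/2) + (4)·(1/6) = 1/3.
3: (-4)·(1/3) + (6)·(1/2) + (1)·(1/6) = 11/6.
4: (-1)·(1/3) + (-5)·(1/2) + (-6)·(1/6) = -23/6.
The best pure response is 3 with expected payoff 11/6.

11/6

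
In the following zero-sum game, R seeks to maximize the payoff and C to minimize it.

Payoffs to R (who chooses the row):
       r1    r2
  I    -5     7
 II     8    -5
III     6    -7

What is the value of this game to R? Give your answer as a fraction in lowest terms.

31/25

Row III is strictly dominated by row II, so R never plays it.
The remaining 2×2 game on (I, II) × (r1, r2) has no saddle point. Let R play I with probability p; indifference gives −5p + 8(1−p) = 7p − 5(1−p), so p = 13/25.
Similarly C's optimal q on r1 is 12/25, and the value is -5·(12/25) + (7)·(13/25) = 31/25.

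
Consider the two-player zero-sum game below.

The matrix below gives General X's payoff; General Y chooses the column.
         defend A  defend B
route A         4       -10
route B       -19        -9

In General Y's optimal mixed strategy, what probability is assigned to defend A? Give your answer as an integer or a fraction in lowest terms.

1/24

Row minima are -10 and -19, so General X's maximin is -10; column maxima are 4 and -9, so General Y's minimax is -9. These differ, so the equilibrium is in mixed strategies.
Let General Y play defend A with probability q. General X is indifferent when 4q − 10(1−q) = −19q − 9(1−q), giving q = 1/24.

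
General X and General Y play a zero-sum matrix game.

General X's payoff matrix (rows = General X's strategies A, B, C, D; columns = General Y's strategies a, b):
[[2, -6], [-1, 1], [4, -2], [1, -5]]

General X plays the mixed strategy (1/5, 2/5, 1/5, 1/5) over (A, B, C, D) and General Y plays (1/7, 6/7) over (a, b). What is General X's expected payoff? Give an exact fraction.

-61/35

Against (1/7, 6/7), each row's expected payoff is A: -34/7; B: 5/7; C: -8/7; D: -29/7.
Taking the (1/5, 2/5, 1/5, 1/5)-weighted average: (1/5)·(-34/7) + (2/5)·(5/7) + (1/5)·(-8/7) + (1/5)·(-29/7) = -61/35.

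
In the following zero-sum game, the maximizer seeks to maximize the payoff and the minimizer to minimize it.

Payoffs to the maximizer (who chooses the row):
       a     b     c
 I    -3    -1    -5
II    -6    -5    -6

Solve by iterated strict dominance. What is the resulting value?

-5

Row II is strictly dominated by row I (-3>-6, -1>-5, -5>-6); eliminate II.
Column a is strictly dominated by c for the minimizer (-5<-3); eliminate a.
Column b is strictly dominated by c for the minimizer (-5<-1); eliminate b.
Only (I, c) remains, with payoff -5.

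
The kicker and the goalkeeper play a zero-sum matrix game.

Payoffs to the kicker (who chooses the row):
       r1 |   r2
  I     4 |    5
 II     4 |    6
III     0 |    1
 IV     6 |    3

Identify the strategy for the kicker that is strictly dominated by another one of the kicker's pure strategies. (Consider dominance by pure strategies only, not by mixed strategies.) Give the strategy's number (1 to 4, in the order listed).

3

Compare III with I: 4 > 0, 5 > 1.
So I strictly dominates III for the kicker; III is strictly dominated.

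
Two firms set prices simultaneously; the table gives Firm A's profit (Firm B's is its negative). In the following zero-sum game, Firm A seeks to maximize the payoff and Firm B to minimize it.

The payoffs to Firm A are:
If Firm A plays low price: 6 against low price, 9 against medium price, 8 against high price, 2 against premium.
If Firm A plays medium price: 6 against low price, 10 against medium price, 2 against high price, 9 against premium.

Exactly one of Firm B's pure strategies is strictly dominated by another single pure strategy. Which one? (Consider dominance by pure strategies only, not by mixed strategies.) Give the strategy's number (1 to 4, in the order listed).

2

Firm B prefers columns that give Firm A less. Compare medium price with low price: 6 < 9, 6 < 10.
So low price strictly dominates medium price for Firm B; medium price is strictly dominated.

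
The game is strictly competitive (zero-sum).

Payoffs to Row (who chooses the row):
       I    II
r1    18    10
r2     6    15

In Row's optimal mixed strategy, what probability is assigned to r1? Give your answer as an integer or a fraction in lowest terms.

Row minima are 10 and 6, so Row's maximin is 10; column maxima are 18 and 15, so Column's minimax is 15. These differ, so the equilibrium is in mixed strategies.
Let Row play r1 with probability p. Column is indifferent when 18p + 6(1−p) = 10p + 15(1−p), giving p = 9/17.

9/17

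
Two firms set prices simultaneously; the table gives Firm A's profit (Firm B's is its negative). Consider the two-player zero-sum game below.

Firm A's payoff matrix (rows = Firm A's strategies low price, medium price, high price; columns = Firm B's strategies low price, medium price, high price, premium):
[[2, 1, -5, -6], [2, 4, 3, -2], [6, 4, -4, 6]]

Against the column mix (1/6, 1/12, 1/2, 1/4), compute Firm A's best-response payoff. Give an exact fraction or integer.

low price: (2)·(1/6) + (1)·(1/12) + (-5)·(1/2) + (-6)·(1/4) = -43/12.
medium price: (2)·(1/6) + (4)·(1/12) + (3)·(1/2) + (-2)·(1/4) = 5/3.
high price: (6)·(1/6) + (4)·(1/12) + (-4)·(1/2) + (6)·(1/4) = 5/6.
The best pure response is medium price with expected payoff 5/3.

5/3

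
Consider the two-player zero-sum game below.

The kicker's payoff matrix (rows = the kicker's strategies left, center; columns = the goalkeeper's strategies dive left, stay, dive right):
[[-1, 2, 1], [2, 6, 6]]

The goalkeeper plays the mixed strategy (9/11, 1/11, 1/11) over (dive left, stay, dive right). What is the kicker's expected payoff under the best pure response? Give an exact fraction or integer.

30/11

left: (-1)·(9/11) + (2)·(1/11) + (1)·(1/11) = -6/11.
center: (2)·(9/11) + (6)·(1/11) + (6)·(1/11) = 30/11.
The best pure response is center with expected payoff 30/11.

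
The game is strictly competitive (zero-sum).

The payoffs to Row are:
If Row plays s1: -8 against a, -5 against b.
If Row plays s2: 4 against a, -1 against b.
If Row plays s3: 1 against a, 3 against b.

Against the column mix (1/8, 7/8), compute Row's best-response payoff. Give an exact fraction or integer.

11/4

s1: (-8)·(1/8) + (-5)·(7/8) = -43/8.
s2: (4)·(1/8) + (-1)·(7/8) = -3/8.
s3: (1)·(1/8) + (3)·(7/8) = 11/4.
The best pure response is s3 with expected payoff 11/4.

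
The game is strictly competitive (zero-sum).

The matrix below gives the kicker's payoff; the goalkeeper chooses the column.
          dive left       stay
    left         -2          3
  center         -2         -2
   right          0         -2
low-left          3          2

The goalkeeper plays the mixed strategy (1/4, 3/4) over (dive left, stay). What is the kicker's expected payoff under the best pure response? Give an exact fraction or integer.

left: (-2)·(1/4) + (3)·(3/4) = 7/4.
center: (-2)·(1/4) + (-2)·(3/4) = -2.
right: (0)·(1/4) + (-2)·(3/4) = -3/2.
low-left: (3)·(1/4) + (2)·(3/4) = 9/4.
The best pure response is low-left with expected payoff 9/4.

9/4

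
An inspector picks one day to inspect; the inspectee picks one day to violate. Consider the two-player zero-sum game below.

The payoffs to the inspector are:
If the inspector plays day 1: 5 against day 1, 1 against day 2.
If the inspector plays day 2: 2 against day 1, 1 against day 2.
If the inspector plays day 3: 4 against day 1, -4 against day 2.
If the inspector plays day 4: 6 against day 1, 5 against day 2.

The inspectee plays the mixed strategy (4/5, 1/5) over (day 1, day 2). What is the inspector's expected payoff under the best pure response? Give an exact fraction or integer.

day 1: (5)·(4/5) + (1)·(1/5) = 21/5.
day 2: (2)·(4/5) + (1)·(1/5) = 9/5.
day 3: (4)·(4/5) + (-4)·(1/5) = 12/5.
day 4: (6)·(4/5) + (5)·(1/5) = 29/5.
The best pure response is day 4 with expected payoff 29/5.

29/5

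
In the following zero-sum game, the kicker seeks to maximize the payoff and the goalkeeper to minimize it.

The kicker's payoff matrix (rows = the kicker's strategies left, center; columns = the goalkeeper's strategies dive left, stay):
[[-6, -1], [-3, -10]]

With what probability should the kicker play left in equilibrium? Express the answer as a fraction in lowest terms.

7/12

Row minima are -6 and -10, so the kicker's maximin is -6; column maxima are -3 and -1, so the goalkeeper's minimax is -3. These differ, so the equilibrium is in mixed strategies.
Let the kicker play left with probability p. The goalkeeper is indifferent when −6p − 3(1−p) = −p − 10(1−p), giving p = 7/12.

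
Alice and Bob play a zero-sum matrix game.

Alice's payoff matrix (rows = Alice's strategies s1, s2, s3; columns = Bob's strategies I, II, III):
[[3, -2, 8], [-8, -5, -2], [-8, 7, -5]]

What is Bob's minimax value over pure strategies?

3

The worst case (largest entry) in each column is I: 3, II: 7, III: 8.
The best (smallest) of these is 3.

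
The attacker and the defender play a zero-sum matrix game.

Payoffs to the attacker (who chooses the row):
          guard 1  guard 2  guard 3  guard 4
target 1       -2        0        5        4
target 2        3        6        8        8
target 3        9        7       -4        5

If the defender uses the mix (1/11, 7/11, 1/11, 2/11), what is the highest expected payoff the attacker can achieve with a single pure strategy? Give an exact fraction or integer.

69/11

target 1: (-2)·(1/11) + (0)·(7/11) + (5)·(1/11) + (4)·(2/11) = 1.
target 2: (3)·(1/11) + (6)·(7/11) + (8)·(1/11) + (8)·(2/11) = 69/11.
target 3: (9)·(1/11) + (7)·(7/11) + (-4)·(1/11) + (5)·(2/11) = 64/11.
The best pure response is target 2 with expected payoff 69/11.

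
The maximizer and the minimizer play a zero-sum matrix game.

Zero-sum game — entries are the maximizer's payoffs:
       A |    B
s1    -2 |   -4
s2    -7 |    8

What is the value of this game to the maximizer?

-44/17

Row minima are -4 and -7, so the maximizer's maximin is -4; column maxima are -2 and 8, so the minimizer's minimax is -2. These differ, so the equilibrium is in mixed strategies.
Let the maximizer play s1 with probability p. The minimizer is indifferent when −2p − 7(1−p) = −4p + 8(1−p), giving p = 15/17.
Let the minimizer play A with probability q. The maximizer is indifferent when −2q − 4(1−q) = −7q + 8(1−q), giving q = 12/17.
The value is -2·(12/17) + (-4)·(5/17) = -44/17.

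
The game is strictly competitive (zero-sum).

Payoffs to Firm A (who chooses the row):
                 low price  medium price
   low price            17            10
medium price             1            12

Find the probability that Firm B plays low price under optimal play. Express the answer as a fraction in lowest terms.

1/9

Row minima are 10 and 1, so Firm A's maximin is 10; column maxima are 17 and 12, so Firm B's minimax is 12. These differ, so the equilibrium is in mixed strategies.
Let Firm B play low price with probability q. Firm A is indifferent when 17q + 10(1−q) = q + 12(1−q), giving q = 1/9.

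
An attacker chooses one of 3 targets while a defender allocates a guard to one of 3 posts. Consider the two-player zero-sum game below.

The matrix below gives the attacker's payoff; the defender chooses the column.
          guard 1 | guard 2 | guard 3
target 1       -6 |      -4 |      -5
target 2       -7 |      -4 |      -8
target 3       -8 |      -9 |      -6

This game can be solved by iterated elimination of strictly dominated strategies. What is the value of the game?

-6

Row target 3 is strictly dominated by row target 1 (-6>-8, -4>-9, -5>-6); eliminate target 3.
Column guard 2 is strictly dominated by guard 1 for the defender (-6<-4, -7<-4); eliminate guard 2.
Row target 2 is strictly dominated by row target 1 (-6>-7, -5>-8); eliminate target 2.
Column guard 3 is strictly dominated by guard 1 for the defender (-6<-5); eliminate guard 3.
Only (target 1, guard 1) remains, with payoff -6.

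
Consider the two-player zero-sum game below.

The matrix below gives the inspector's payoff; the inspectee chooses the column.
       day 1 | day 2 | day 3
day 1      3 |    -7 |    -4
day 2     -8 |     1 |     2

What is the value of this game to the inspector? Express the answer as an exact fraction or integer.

Column day 3 is strictly dominated by day 2 for the inspectee (it gives the inspector more in every row).
The remaining 2×2 game on (day 1, day 2) × (day 1, day 2) has no saddle point. Let the inspector play day 1 with probability p; indifference gives 3p − 8(1−p) = −7p + (1−p), so p = 9/19.
Similarly the inspectee's optimal q on day 1 is 8/19, and the value is 3·(8/19) + (-7)·(11/19) = -53/19.

-53/19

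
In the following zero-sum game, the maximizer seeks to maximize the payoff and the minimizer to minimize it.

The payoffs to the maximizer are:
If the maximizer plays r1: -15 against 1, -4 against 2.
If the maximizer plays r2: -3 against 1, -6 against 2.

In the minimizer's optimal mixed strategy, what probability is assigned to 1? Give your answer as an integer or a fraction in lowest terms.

Row minima are -15 and -6, so the maximizer's maximin is -6; column maxima are -3 and -4, so the minimizer's minimax is -4. These differ, so the equilibrium is in mixed strategies.
Let the minimizer play 1 with probability q. The maximizer is indifferent when −15q − 4(1−q) = −3q − 6(1−q), giving q = 1/7.

1/7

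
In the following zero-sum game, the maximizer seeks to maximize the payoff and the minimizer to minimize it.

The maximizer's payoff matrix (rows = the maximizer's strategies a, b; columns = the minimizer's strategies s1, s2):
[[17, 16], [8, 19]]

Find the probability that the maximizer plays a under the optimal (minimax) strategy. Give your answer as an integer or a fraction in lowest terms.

11/12

Row minima are 16 and 8, so the maximizer's maximin is 16; column maxima are 17 and 19, so the minimizer's minimax is 17. These differ, so the equilibrium is in mixed strategies.
Let the maximizer play a with probability p. The minimizer is indifferent when 17p + 8(1−p) = 16p + 19(1−p), giving p = 11/12.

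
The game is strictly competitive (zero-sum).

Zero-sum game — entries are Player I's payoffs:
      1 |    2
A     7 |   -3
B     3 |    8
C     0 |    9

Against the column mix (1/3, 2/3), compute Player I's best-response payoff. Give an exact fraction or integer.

A: (7)·(1/3) + (-3)·(2/3) = 1/3.
B: (3)·(1/3) + (8)·(2/3) = 19/3.
C: (0)·(1/3) + (9)·(2/3) = 6.
The best pure response is B with expected payoff 19/3.

19/3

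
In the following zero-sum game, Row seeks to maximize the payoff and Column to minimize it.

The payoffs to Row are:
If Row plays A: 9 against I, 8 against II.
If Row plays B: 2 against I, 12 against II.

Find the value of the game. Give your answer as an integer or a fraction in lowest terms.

92/11

Row minima are 8 and 2, so Row's maximin is 8; column maxima are 9 and 12, so Column's minimax is 9. These differ, so the equilibrium is in mixed strategies.
Let Row play A with probability p. Column is indifferent when 9p + 2(1−p) = 8p + 12(1−p), giving p = 10/11.
Let Column play I with probability q. Row is indifferent when 9q + 8(1−q) = 2q + 12(1−q), giving q = 4/11.
The value is 9·(4/11) + (8)·(7/11) = 92/11.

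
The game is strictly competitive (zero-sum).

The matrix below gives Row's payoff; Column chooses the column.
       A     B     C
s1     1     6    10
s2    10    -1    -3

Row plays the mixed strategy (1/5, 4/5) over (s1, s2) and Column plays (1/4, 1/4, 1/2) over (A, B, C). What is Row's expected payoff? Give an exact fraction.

Against (1/4, 1/4, 1/2), each row's expected payoff is s1: 27/4; s2: 3/4.
Taking the (1/5, 4/5)-weighted average: (1/5)·(27/4) + (4/5)·(3/4) = 39/20.

39/20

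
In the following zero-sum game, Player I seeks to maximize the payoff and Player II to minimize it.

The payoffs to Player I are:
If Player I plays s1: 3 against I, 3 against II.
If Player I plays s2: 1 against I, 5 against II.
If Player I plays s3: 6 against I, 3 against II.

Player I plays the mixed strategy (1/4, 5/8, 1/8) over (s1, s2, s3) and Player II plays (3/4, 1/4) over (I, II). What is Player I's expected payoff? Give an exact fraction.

85/32

Against (3/4, 1/4), each row's expected payoff is s1: 3; s2: 2; s3: 21/4.
Taking the (1/4, 5/8, 1/8)-weighted average: (1/4)·(3) + (5/8)·(2) + (1/8)·(21/4) = 85/32.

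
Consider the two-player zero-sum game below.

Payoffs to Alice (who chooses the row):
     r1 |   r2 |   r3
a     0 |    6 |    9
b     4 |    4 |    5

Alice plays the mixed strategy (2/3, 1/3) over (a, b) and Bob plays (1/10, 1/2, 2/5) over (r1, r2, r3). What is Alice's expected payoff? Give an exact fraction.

88/15

Against (1/10, 1/2, 2/5), each row's expected payoff is a: 33/5; b: 22/5.
Taking the (2/3, 1/3)-weighted average: (2/3)·(33/5) + (1/3)·(22/5) = 88/15.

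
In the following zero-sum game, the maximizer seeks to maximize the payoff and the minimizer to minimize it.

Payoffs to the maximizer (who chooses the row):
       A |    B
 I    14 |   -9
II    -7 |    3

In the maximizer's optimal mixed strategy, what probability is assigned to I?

10/33

Row minima are -9 and -7, so the maximizer's maximin is -7; column maxima are 14 and 3, so the minimizer's minimax is 3. These differ, so the equilibrium is in mixed strategies.
Let the maximizer play I with probability p. The minimizer is indifferent when 14p − 7(1−p) = −9p + 3(1−p), giving p = 10/33.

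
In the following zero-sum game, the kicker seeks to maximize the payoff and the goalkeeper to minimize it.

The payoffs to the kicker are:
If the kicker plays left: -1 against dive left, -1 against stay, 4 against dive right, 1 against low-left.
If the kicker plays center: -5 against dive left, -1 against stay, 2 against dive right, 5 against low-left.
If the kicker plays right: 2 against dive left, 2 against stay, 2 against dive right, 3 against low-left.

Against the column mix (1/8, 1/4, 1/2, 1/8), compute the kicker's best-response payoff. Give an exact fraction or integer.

17/8

left: (-1)·(1/8) + (-1)·(1/4) + (4)·(1/2) + (1)·(1/8) = 7/4.
center: (-5)·(1/8) + (-1)·(1/4) + (2)·(1/2) + (5)·(1/8) = 3/4.
right: (2)·(1/8) + (2)·(1/4) + (2)·(1/2) + (3)·(1/8) = 17/8.
The best pure response is right with expected payoff 17/8.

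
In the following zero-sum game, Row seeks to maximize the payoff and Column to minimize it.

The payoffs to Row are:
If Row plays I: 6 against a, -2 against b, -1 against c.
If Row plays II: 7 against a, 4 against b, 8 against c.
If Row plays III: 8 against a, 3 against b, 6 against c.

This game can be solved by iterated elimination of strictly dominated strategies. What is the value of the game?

4

Row I is strictly dominated by row II (7>6, 4>-2, 8>-1); eliminate I.
Column c is strictly dominated by b for Column (4<8, 3<6); eliminate c.
Column a is strictly dominated by b for Column (4<7, 3<8); eliminate a.
Row III is strictly dominated by row II (4>3); eliminate III.
Only (II, b) remains, with payoff 4.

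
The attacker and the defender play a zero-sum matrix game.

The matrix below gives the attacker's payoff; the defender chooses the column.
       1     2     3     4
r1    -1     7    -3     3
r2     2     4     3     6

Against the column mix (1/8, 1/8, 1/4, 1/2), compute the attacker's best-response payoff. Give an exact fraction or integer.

9/2

r1: (-1)·(1/8) + (7)·(1/8) + (-3)·(1/4) + (3)·(1/2) = 3/2.
r2: (2)·(1/8) + (4)·(1/8) + (3)·(1/4) + (6)·(1/2) = 9/2.
The best pure response is r2 with expected payoff 9/2.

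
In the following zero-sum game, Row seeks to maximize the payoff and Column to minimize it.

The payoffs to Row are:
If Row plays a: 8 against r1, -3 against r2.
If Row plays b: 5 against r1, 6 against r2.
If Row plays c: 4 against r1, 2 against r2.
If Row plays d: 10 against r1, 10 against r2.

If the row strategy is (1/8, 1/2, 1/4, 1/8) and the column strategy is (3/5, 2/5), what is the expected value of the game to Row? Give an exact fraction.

26/5

Against (3/5, 2/5), each row's expected payoff is a: 18/5; b: 27/5; c: 16/5; d: 10.
Taking the (1/8, 1/2, 1/4, 1/8)-weighted average: (1/8)·(18/5) + (1/2)·(27/5) + (1/4)·(16/5) + (1/8)·(10) = 26/5.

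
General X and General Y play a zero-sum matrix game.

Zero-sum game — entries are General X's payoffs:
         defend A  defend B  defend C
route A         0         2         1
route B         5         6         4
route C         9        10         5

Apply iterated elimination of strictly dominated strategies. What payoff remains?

Column defend B is strictly dominated by defend A for General Y (0<2, 5<6, 9<10); eliminate defend B.
Row route A is strictly dominated by row route B (5>0, 4>1); eliminate route A.
Row route B is strictly dominated by row route C (9>5, 5>4); eliminate route B.
Column defend A is strictly dominated by defend C for General Y (5<9); eliminate defend A.
Only (route C, defend C) remains, with payoff 5.

5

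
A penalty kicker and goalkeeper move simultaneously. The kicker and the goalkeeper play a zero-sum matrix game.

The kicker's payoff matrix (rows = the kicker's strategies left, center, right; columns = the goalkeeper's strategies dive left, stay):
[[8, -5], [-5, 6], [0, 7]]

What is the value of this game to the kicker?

Row center is strictly dominated by row right, so the kicker never plays it.
The remaining 2×2 game on (left, right) × (dive left, stay) has no saddle point. Let the kicker play left with probability p; indifference gives 8p = −5p + 7(1−p), so p = 7/20.
Similarly the goalkeeper's optimal q on dive left is 3/5, and the value is 8·(3/5) + (-5)·(2/5) = 14/5.

14/5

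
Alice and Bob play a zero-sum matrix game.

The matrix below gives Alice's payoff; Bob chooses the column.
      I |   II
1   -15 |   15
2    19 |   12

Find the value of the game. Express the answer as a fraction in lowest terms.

465/37

Row minima are -15 and 12, so Alice's maximin is 12; column maxima are 19 and 15, so Bob's minimax is 15. These differ, so the equilibrium is in mixed strategies.
Let Alice play 1 with probability p. Bob is indifferent when −15p + 19(1−p) = 15p + 12(1−p), giving p = 7/37.
Let Bob play I with probability q. Alice is indifferent when −15q + 15(1−q) = 19q + 12(1−q), giving q = 3/37.
The value is -15·(3/37) + (15)·(34/37) = 465/37.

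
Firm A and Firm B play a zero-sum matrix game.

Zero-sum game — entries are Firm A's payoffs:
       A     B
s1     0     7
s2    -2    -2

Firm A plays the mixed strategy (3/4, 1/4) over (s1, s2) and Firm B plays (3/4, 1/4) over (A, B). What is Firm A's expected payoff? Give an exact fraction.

13/16

Against (3/4, 1/4), each row's expected payoff is s1: 7/4; s2: -2.
Taking the (3/4, 1/4)-weighted average: (3/4)·(7/4) + (1/4)·(-2) = 13/16.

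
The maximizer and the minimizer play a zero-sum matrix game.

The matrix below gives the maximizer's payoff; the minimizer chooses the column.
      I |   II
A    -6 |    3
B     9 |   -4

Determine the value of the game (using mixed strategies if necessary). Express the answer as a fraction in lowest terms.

Row minima are -6 and -4, so the maximizer's maximin is -4; column maxima are 9 and 3, so the minimizer's minimax is 3. These differ, so the equilibrium is in mixed strategies.
Let the maximizer play A with probability p. The minimizer is indifferent when −6p + 9(1−p) = 3p − 4(1−p), giving p = 13/22.
Let the minimizer play I with probability q. The maximizer is indifferent when −6q + 3(1−q) = 9q − 4(1−q), giving q = 7/22.
The value is -6·(7/22) + (3)·(15/22) = 3/22.

3/22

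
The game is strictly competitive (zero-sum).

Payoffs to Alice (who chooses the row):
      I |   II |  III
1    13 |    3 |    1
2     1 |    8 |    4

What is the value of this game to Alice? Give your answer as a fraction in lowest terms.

Column II is strictly dominated by III for Bob (it gives Alice more in every row).
The remaining 2×2 game on (1, 2) × (I, III) has no saddle point. Let Alice play 1 with probability p; indifference gives 13p + (1−p) = p + 4(1−p), so p = 1/5.
Similarly Bob's optimal q on I is 1/5, and the value is 13·(1/5) + (1)·(4/5) = 17/5.

17/5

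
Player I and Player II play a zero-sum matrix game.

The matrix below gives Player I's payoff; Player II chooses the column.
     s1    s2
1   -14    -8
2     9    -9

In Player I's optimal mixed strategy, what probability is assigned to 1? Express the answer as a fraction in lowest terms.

3/4

Row minima are -14 and -9, so Player I's maximin is -9; column maxima are 9 and -8, so Player II's minimax is -8. These differ, so the equilibrium is in mixed strategies.
Let Player I play 1 with probability p. Player II is indifferent when −14p + 9(1−p) = −8p − 9(1−p), giving p = 3/4.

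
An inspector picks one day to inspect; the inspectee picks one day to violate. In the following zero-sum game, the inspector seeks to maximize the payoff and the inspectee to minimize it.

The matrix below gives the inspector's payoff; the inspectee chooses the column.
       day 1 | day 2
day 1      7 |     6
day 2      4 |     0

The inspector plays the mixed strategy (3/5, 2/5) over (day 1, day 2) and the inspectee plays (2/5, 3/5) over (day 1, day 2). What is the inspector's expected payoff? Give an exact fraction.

112/25

Against (2/5, 3/5), each row's expected payoff is day 1: 32/5; day 2: 8/5.
Taking the (3/5, 2/5)-weighted average: (3/5)·(32/5) + (2/5)·(8/5) = 112/25.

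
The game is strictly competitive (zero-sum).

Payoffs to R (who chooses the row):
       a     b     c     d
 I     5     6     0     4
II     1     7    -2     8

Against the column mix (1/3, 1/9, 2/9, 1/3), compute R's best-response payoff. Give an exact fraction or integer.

I: (5)·(1/3) + (6)·(1/9) + (0)·(2/9) + (4)·(1/3) = 11/3.
II: (1)·(1/3) + (7)·(1/9) + (-2)·(2/9) + (8)·(1/3) = 10/3.
The best pure response is I with expected payoff 11/3.

11/3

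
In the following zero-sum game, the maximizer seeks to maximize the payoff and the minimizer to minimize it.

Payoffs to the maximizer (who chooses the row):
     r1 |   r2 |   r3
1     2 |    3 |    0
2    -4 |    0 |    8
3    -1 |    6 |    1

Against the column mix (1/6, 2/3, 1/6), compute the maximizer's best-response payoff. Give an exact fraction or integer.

4

1: (2)·(1/6) + (3)·(2/3) + (0)·(1/6) = 7/3.
2: (-4)·(1/6) + (0)·(2/3) + (8)·(1/6) = 2/3.
3: (-1)·(1/6) + (6)·(2/3) + (1)·(1/6) = 4.
The best pure response is 3 with expected payoff 4.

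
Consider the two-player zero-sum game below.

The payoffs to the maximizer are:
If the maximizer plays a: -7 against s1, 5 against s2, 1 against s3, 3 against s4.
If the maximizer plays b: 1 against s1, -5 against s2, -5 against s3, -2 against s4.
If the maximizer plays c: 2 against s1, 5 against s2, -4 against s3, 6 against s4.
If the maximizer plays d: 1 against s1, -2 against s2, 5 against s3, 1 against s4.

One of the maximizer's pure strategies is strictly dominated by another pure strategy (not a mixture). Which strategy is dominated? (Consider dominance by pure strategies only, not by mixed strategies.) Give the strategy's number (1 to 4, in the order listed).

Compare b with c: 2 > 1, 5 > -5, -4 > -5, 6 > -2.
So c strictly dominates b for the maximizer; b is strictly dominated.

2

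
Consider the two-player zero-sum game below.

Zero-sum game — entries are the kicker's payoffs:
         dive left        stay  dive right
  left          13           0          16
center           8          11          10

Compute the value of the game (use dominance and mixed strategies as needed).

Column dive right is strictly dominated by dive left for the goalkeeper (it gives the kicker more in every row).
The remaining 2×2 game on (left, center) × (dive left, stay) has no saddle point. Let the kicker play left with probability p; indifference gives 13p + 8(1−p) = 11(1−p), so p = 3/16.
Similarly the goalkeeper's optimal q on dive left is 11/16, and the value is 13·(11/16) + (0)·(5/16) = 143/16.

143/16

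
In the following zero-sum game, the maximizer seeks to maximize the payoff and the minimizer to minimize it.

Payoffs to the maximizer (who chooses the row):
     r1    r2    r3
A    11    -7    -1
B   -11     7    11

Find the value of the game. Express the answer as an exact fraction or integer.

Column r3 is strictly dominated by r2 for the minimizer (it gives the maximizer more in every row).
The remaining 2×2 game on (A, B) × (r1, r2) has no saddle point. Let the maximizer play A with probability p; indifference gives 11p − 11(1−p) = −7p + 7(1−p), so p = 1/2.
Similarly the minimizer's optimal q on r1 is 7/18, and the value is 11·(7/18) + (-7)·(11/18) = 0.

0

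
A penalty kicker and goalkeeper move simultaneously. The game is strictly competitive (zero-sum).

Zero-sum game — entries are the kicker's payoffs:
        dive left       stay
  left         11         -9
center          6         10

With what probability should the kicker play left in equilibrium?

1/6

Row minima are -9 and 6, so the kicker's maximin is 6; column maxima are 11 and 10, so the goalkeeper's minimax is 10. These differ, so the equilibrium is in mixed strategies.
Let the kicker play left with probability p. The goalkeeper is indifferent when 11p + 6(1−p) = −9p + 10(1−p), giving p = 1/6.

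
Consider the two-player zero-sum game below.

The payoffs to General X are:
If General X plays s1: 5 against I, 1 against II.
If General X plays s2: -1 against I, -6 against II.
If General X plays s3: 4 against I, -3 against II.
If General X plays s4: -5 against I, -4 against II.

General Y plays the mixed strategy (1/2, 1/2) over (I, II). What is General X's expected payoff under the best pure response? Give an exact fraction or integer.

3

s1: (5)·(1/2) + (1)·(1/2) = 3.
s2: (-1)·(1/2) + (-6)·(1/2) = -7/2.
s3: (4)·(1/2) + (-3)·(1/2) = 1/2.
s4: (-5)·(1/2) + (-4)·(1/2) = -9/2.
The best pure response is s1 with expected payoff 3.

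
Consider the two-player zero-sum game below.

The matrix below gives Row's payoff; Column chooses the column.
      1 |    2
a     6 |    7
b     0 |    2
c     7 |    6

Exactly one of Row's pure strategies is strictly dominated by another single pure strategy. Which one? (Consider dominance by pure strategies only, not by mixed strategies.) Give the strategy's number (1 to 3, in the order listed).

2

Compare b with a: 6 > 0, 7 > 2.
So a strictly dominates b for Row; b is strictly dominated.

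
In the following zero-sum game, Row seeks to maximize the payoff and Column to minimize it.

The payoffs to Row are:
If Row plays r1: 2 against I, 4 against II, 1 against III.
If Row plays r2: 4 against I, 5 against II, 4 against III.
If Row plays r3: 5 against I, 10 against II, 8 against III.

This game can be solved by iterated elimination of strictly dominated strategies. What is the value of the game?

5

Column II is strictly dominated by I for Column (2<4, 4<5, 5<10); eliminate II.
Row r1 is strictly dominated by row r2 (4>2, 4>1); eliminate r1.
Row r2 is strictly dominated by row r3 (5>4, 8>4); eliminate r2.
Column III is strictly dominated by I for Column (5<8); eliminate III.
Only (r3, I) remains, with payoff 5.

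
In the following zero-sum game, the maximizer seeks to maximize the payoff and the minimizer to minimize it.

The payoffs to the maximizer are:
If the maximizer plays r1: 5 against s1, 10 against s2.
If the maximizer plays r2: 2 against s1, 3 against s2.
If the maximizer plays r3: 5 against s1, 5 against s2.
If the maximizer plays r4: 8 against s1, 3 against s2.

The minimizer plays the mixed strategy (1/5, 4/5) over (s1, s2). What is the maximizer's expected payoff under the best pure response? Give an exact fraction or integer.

9

r1: (5)·(1/5) + (10)·(4/5) = 9.
r2: (2)·(1/5) + (3)·(4/5) = 14/5.
r3: (5)·(1/5) + (5)·(4/5) = 5.
r4: (8)·(1/5) + (3)·(4/5) = 4.
The best pure response is r1 with expected payoff 9.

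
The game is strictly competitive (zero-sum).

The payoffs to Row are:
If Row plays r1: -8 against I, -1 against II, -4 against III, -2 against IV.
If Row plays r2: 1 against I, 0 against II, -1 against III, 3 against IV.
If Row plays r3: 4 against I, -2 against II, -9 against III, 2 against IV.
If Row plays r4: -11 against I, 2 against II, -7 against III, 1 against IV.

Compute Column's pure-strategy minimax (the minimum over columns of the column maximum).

The worst case (largest entry) in each column is I: 4, II: 2, III: -1, IV: 3.
The best (smallest) of these is -1.

-1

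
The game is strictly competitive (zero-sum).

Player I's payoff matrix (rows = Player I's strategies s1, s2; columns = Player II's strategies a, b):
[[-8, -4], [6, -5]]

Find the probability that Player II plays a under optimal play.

1/15

Row minima are -8 and -5, so Player I's maximin is -5; column maxima are 6 and -4, so Player II's minimax is -4. These differ, so the equilibrium is in mixed strategies.
Let Player II play a with probability q. Player I is indifferent when −8q − 4(1−q) = 6q − 5(1−q), giving q = 1/15.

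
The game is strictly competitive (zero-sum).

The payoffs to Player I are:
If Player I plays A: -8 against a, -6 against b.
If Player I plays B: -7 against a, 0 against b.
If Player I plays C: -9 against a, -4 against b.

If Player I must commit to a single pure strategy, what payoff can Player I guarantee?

-7

The worst-case payoff for each row is A: -8, B: -7, C: -9.
The best of these is -7.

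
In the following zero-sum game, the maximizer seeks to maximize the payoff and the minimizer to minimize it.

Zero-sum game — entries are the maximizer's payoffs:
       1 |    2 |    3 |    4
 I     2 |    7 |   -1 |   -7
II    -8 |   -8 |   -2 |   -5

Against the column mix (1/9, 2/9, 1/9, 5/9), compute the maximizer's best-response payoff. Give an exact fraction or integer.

I: (2)·(1/9) + (7)·(2/9) + (-1)·(1/9) + (-7)·(5/9) = -20/9.
II: (-8)·(1/9) + (-8)·(2/9) + (-2)·(1/9) + (-5)·(5/9) = -17/3.
The best pure response is I with expected payoff -20/9.

-20/9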